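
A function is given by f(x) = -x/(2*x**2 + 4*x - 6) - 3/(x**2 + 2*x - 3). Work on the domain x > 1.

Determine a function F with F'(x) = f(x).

Factor the denominator (2*(x - 1)*(x + 3)) and decompose: f = 3/(8*(x + 3)) - 7/(8*(x - 1)); each piece integrates to a log, atan, or power term.
Check: d/dx[-7*log(x - 1)/8 + 3*log(x + 3)/8] = (-x - 6)/(2*x**2 + 4*x - 6), which equals f(x).

An antiderivative is F(x) = -7*log(x - 1)/8 + 3*log(x + 3)/8.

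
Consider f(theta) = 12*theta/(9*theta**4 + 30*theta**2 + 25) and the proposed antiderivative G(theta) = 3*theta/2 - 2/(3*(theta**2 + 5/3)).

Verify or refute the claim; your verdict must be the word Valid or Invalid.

Invalid: d/dtheta[G] - f = 3/2, which is not 0.

d/dtheta[G] = (27*theta**4 + 90*theta**2 + 24*theta + 75)/(18*theta**4 + 60*theta**2 + 50)
d/dtheta[G] - f(theta) = 3/2 != 0.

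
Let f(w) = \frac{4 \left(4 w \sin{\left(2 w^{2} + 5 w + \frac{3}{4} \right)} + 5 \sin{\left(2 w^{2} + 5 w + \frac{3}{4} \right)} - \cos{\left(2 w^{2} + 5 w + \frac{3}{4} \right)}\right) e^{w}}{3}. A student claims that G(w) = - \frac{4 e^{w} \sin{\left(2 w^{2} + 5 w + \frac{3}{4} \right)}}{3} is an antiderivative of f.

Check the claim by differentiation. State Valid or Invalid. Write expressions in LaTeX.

d/dw[G] = - \frac{16 w e^{w} \cos{\left(2 w^{2} + 5 w + \frac{3}{4} \right)}}{3} - \frac{4 e^{w} \sin{\left(2 w^{2} + 5 w + \frac{3}{4} \right)}}{3} - \frac{20 e^{w} \cos{\left(2 w^{2} + 5 w + \frac{3}{4} \right)}}{3}
d/dw[G] - f(w) = - \frac{16 w e^{w} \sin{\left(2 w^{2} + 5 w + \frac{3}{4} \right)}}{3} - \frac{16 w e^{w} \cos{\left(2 w^{2} + 5 w + \frac{3}{4} \right)}}{3} - 8 e^{w} \sin{\left(2 w^{2} + 5 w + \frac{3}{4} \right)} - \frac{16 e^{w} \cos{\left(2 w^{2} + 5 w + \frac{3}{4} \right)}}{3} != 0.

Invalid: d/dw[G] - f = - \frac{16 w e^{w} \sin{\left(2 w^{2} + 5 w + \frac{3}{4} \right)}}{3} - \frac{16 w e^{w} \cos{\left(2 w^{2} + 5 w + \frac{3}{4} \right)}}{3} - 8 e^{w} \sin{\left(2 w^{2} + 5 w + \frac{3}{4} \right)} - \frac{16 e^{w} \cos{\left(2 w^{2} + 5 w + \frac{3}{4} \right)}}{3}, which is not 0.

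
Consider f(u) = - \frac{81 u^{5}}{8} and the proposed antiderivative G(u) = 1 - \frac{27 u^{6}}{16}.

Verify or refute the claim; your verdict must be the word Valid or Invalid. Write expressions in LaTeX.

Valid: G'(u) = f(u).

d/du[G] = - \frac{81 u^{5}}{8}
This equals f(u) exactly, so the claim holds.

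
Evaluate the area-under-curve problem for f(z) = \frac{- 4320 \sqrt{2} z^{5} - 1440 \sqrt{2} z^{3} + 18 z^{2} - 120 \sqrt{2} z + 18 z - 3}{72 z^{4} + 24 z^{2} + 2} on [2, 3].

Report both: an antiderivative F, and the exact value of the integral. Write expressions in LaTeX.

For F(z) to be correct the identity F'(z) - f(z) = 0 must hold.
F(z) = - \frac{z}{4 z^{2} + \frac{2}{3}} - 20 \sqrt{\frac{3 z^{2}}{2} + \frac{3}{2}} \sqrt{3 z^{2} + 3} - \frac{1}{8 z^{2} + \frac{4}{3}} is an antiderivative of f.
Check: d/dz[- \frac{z}{4 z^{2} + \frac{2}{3}} - 20 \sqrt{\frac{3 z^{2}}{2} + \frac{3}{2}} \sqrt{3 z^{2} + 3} - \frac{1}{8 z^{2} + \frac{4}{3}}] = \frac{- 4320 \sqrt{2} z^{5} - 1440 \sqrt{2} z^{3} + 18 z^{2} - 120 \sqrt{2} z + 18 z - 3}{72 z^{4} + 24 z^{2} + 2} = f(z).
F(3) = - 300 \sqrt{2} - \frac{21}{220}; F(2) = - 150 \sqrt{2} - \frac{3}{20}.
Integral = F(3) - F(2) = \frac{3}{55} - 150 \sqrt{2}.

Antiderivative: F(z) = - \frac{z}{4 z^{2} + \frac{2}{3}} - 20 \sqrt{\frac{3 z^{2}}{2} + \frac{3}{2}} \sqrt{3 z^{2} + 3} - \frac{1}{8 z^{2} + \frac{4}{3}}; value = \frac{3}{55} - 150 \sqrt{2}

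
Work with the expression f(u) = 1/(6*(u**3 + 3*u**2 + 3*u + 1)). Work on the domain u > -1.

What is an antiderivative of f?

For F(u) to be correct the identity F'(u) - f(u) = 0 must hold.
Check: d/du[-1/(3*(2*u + 2)**2)] = 1/(6*u**3 + 18*u**2 + 18*u + 6), which equals f(u).

An antiderivative is F(u) = -1/(3*(2*u + 2)**2).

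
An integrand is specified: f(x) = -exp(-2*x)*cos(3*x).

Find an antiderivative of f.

Check any antiderivative F(x) by computing F'(x) and comparing it with f(x).
Check: d/dx[(-3*sin(3*x) + 2*cos(3*x))*exp(-2*x)/13] = -exp(-2*x)*cos(3*x) = f(x).

An antiderivative is F(x) = (-3*sin(3*x) + 2*cos(3*x))*exp(-2*x)/13.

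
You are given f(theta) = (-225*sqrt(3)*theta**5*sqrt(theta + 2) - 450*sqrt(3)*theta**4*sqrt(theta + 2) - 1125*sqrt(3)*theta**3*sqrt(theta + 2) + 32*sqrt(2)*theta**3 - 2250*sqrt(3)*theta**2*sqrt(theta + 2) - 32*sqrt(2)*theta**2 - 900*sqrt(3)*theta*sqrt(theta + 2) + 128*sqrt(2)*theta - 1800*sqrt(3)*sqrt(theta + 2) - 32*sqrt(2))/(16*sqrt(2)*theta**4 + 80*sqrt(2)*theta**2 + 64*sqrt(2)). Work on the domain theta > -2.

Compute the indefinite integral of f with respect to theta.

Recover f(theta) by differentiating a candidate F(theta); any mismatch rules it out.
Check: d/dtheta[sqrt(2)*(-45*sqrt(3)*theta**2*sqrt(theta + 2) - 180*sqrt(3)*theta*sqrt(theta + 2) - 180*sqrt(3)*sqrt(theta + 2) + 8*sqrt(2)*log(theta**2 + 1) - 8*sqrt(2)*atan(theta/2) + 8*sqrt(2)*log(2))/16] = (-225*sqrt(6)*theta**6 - 900*sqrt(6)*theta**5 - 2025*sqrt(6)*theta**4 + 64*theta**3*sqrt(theta + 2) - 4500*sqrt(6)*theta**3 - 64*theta**2*sqrt(theta + 2) - 5400*sqrt(6)*theta**2 + 256*theta*sqrt(theta + 2) - 3600*sqrt(6)*theta - 64*sqrt(theta + 2) - 3600*sqrt(6))/(32*theta**4*sqrt(theta + 2) + 160*theta**2*sqrt(theta + 2) + 128*sqrt(theta + 2)), which equals f(theta).

F(theta) = sqrt(2)*(-45*sqrt(3)*theta**2*sqrt(theta + 2) - 180*sqrt(3)*theta*sqrt(theta + 2) - 180*sqrt(3)*sqrt(theta + 2) + 8*sqrt(2)*log(theta**2 + 1) - 8*sqrt(2)*atan(theta/2) + 8*sqrt(2)*log(2))/16 + C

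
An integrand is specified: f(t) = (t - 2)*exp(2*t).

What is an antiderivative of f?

Recognize the product-rule pattern: f = u'v + uv' with u = t/2 - 5/4, v = exp(2*t), so integration by parts undoes it.
Check: d/dt[(2*t - 5)*exp(2*t)/4] = t*exp(2*t) - 2*exp(2*t), which equals f(t).

An antiderivative is F(t) = (2*t - 5)*exp(2*t)/4.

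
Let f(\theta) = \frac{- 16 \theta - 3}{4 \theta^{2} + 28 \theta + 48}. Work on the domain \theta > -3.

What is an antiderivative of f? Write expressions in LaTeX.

The denominator factors as 4 \left(\theta + 3\right) \left(\theta + 4\right); partial fractions split f into directly integrable pieces: - \frac{61}{4 \left(\theta + 4\right)} + \frac{45}{4 \left(\theta + 3\right)}.
Check: d/d\theta[\frac{45 \log{\left(\theta + 3 \right)}}{4} - \frac{61 \log{\left(\theta + 4 \right)}}{4}] = \frac{- 16 \theta - 3}{4 \theta^{2} + 28 \theta + 48} = f(\theta).

An antiderivative is F(\theta) = \frac{45 \log{\left(\theta + 3 \right)}}{4} - \frac{61 \log{\left(\theta + 4 \right)}}{4}.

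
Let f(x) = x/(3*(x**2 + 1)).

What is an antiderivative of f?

The substitution u = x**2 + 1 works: f is exactly (dF/du)*(du/dx) for that inner function.
Check: d/dx[log(x**2 + 1)/6] = x/(3*x**2 + 3), which equals f(x).

An antiderivative is F(x) = log(x**2 + 1)/6.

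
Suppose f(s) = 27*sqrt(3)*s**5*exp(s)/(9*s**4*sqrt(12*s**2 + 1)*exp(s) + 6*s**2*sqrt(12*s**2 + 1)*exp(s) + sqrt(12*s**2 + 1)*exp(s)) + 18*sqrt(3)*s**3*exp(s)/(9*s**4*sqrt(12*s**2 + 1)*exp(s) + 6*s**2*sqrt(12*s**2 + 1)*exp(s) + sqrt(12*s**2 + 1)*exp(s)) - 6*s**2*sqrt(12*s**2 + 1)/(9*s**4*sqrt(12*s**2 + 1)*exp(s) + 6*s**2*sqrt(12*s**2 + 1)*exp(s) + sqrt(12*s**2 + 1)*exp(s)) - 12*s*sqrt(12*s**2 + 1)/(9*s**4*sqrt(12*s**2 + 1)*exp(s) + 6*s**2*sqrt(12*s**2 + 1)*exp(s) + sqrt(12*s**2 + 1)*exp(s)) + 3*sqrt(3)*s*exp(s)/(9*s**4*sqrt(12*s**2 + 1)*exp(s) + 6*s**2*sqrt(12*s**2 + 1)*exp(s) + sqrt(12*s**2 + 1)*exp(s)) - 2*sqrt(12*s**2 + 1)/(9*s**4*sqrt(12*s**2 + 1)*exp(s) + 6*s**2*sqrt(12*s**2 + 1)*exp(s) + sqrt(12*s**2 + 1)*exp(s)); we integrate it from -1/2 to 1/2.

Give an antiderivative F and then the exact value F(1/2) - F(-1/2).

The integrand splits into summands that can be handled one at a time.
F(s) = 3*sqrt(4*s**2 + 1/3)/4 + 2/(3*s**2*exp(s) + exp(s)) is an antiderivative of f.
Check: d/ds[3*sqrt(4*s**2 + 1/3)/4 + 2/(3*s**2*exp(s) + exp(s))] = (27*sqrt(3)*s**5*exp(s) + 18*sqrt(3)*s**3*exp(s) - 6*s**2*sqrt(12*s**2 + 1) - 12*s*sqrt(12*s**2 + 1) + 3*sqrt(3)*s*exp(s) - 2*sqrt(12*s**2 + 1))/(9*s**4*sqrt(12*s**2 + 1)*exp(s) + 6*s**2*sqrt(12*s**2 + 1)*exp(s) + sqrt(12*s**2 + 1)*exp(s)), which equals f(s).
F(1/2) = 8*exp(-1/2)/7 + sqrt(3)/2; F(-1/2) = sqrt(3)/2 + 8*exp(1/2)/7.
Integral = F(1/2) - F(-1/2) = -8*exp(1/2)/7 + 8*exp(-1/2)/7.

Antiderivative: F(s) = 3*sqrt(4*s**2 + 1/3)/4 + 2/(3*s**2*exp(s) + exp(s)); value = -8*exp(1/2)/7 + 8*exp(-1/2)/7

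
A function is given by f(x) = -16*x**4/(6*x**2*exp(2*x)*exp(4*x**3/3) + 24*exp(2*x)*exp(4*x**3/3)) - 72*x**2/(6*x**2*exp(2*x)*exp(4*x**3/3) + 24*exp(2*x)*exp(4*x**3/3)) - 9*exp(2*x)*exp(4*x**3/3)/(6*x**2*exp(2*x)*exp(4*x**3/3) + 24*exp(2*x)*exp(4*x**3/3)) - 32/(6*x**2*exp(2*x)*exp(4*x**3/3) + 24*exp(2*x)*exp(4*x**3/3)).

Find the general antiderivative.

F(x) = 2*exp(-4*x**3/3 - 2*x)/3 - 3*atan(x/2)/4 + C

Integrate term by term and add the pieces.
Check: d/dx[2*exp(-4*x**3/3 - 2*x)/3 - 3*atan(x/2)/4] = (-16*x**4 - 72*x**2 - 9*exp(2*x)*exp(4*x**3/3) - 32)/(6*x**2*exp(2*x)*exp(4*x**3/3) + 24*exp(2*x)*exp(4*x**3/3)), which equals f(x).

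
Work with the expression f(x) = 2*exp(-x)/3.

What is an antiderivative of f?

An antiderivative is F(x) = -2*exp(-x)/3.

A candidate is checked by its d/dx: the result must match f(x).
Check: d/dx[-2*exp(-x)/3] = 2*exp(-x)/3 = f(x).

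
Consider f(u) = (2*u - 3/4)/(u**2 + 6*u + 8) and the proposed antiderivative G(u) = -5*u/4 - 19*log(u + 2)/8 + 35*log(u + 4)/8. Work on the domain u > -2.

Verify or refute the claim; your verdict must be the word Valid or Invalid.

d/du[G] = (-5*u**2 - 22*u - 43)/(4*u**2 + 24*u + 32)
d/du[G] - f(u) = -5/4 != 0.

Invalid: d/du[G] - f = -5/4, which is not 0.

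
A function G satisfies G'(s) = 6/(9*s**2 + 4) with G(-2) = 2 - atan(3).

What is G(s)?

Differentiate the proposed G(s) back; it has to land on the given G'(s).
A general antiderivative is atan(3*s/2) + C.
The condition gives C = 2 - atan(3) - (-atan(3)) = 2.
So G(s) = atan(3*s/2) + 2.
Check: d/ds[atan(3*s/2) + 2] = 6/(9*s**2 + 4) = G'(s).

G(s) = atan(3*s/2) + 2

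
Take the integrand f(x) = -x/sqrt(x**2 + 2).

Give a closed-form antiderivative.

An antiderivative is F(x) = -sqrt(x**2 + 2).

The substitution u = x**2 + 2 works: f is exactly (dF/du)*(du/dx) for that inner function.
Check: d/dx[-sqrt(x**2 + 2)] = -x/sqrt(x**2 + 2) = f(x).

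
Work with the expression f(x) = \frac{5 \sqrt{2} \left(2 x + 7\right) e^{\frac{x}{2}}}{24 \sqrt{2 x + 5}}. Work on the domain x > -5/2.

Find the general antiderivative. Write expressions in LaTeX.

F(x) = \frac{5 \sqrt{2} \sqrt{2 x + 5} e^{\frac{x}{2}}}{12} + C

Recognize the product-rule pattern: f = u'v + uv' with u = \frac{5 \sqrt{x + \frac{5}{2}}}{6}, v = e^{\frac{x}{2}}, so integration by parts undoes it.
Check: d/dx[\frac{5 \sqrt{2} \sqrt{2 x + 5} e^{\frac{x}{2}}}{12}] = \frac{10 \sqrt{2} x e^{\frac{x}{2}} + 35 \sqrt{2} e^{\frac{x}{2}}}{24 \sqrt{2 x + 5}}, which equals f(x).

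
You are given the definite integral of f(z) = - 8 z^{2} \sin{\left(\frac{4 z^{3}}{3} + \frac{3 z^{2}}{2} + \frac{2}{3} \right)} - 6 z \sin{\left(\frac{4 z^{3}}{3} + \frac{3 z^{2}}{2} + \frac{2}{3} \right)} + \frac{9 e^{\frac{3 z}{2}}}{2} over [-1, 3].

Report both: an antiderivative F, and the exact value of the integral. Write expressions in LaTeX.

The integrand splits into summands that can be handled one at a time.
F(z) = 3 e^{\frac{3 z}{2}} + 2 \cos{\left(\frac{4 z^{3}}{3} + \frac{3 z^{2}}{2} + \frac{2}{3} \right)} is an antiderivative of f.
Check: d/dz[3 e^{\frac{3 z}{2}} + 2 \cos{\left(\frac{4 z^{3}}{3} + \frac{3 z^{2}}{2} + \frac{2}{3} \right)}] = - 8 z^{2} \sin{\left(\frac{4 z^{3}}{3} + \frac{3 z^{2}}{2} + \frac{2}{3} \right)} - 6 z \sin{\left(\frac{4 z^{3}}{3} + \frac{3 z^{2}}{2} + \frac{2}{3} \right)} + \frac{9 e^{\frac{3 z}{2}}}{2} = f(z).
F(3) = 2 \cos{\left(\frac{301}{6} \right)} + 3 e^{\frac{9}{2}}; F(-1) = \frac{3}{e^{\frac{3}{2}}} + 2 \cos{\left(\frac{5}{6} \right)}.
Integral = F(3) - F(-1) = - 2 \cos{\left(\frac{5}{6} \right)} - \frac{3}{e^{\frac{3}{2}}} + 2 \cos{\left(\frac{301}{6} \right)} + 3 e^{\frac{9}{2}}.

Antiderivative: F(z) = 3 e^{\frac{3 z}{2}} + 2 \cos{\left(\frac{4 z^{3}}{3} + \frac{3 z^{2}}{2} + \frac{2}{3} \right)}; value = - 2 \cos{\left(\frac{5}{6} \right)} - \frac{3}{e^{\frac{3}{2}}} + 2 \cos{\left(\frac{301}{6} \right)} + 3 e^{\frac{9}{2}}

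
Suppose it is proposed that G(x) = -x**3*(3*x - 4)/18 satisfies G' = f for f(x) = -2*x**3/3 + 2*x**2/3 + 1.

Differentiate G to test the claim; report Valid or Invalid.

Invalid: d/dx[G] - f = -1, which is not 0.

d/dx[G] = -2*x**3/3 + 2*x**2/3
d/dx[G] - f(x) = -1 != 0.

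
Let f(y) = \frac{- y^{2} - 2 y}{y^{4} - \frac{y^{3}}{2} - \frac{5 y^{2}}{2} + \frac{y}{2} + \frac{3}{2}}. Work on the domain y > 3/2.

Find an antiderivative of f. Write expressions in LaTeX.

Factor the denominator (\left(y - 1\right) \left(y + 1\right)^{2} \left(2 y - 3\right)) and decompose: f = - \frac{84}{25 \left(2 y - 3\right)} + \frac{9}{50 \left(y + 1\right)} + \frac{1}{5 \left(y + 1\right)^{2}} + \frac{3}{2 \left(y - 1\right)}; each piece integrates to a log, atan, or power term.
Check: d/dy[\frac{- 84 y \log{\left(y - \frac{3}{2} \right)} + 75 y \log{\left(y - 1 \right)} + 9 y \log{\left(y + 1 \right)} - 84 \log{\left(y - \frac{3}{2} \right)} + 75 \log{\left(y - 1 \right)} + 9 \log{\left(y + 1 \right)} - 10}{50 y + 50}] = \frac{- 2 y^{2} - 4 y}{2 y^{4} - y^{3} - 5 y^{2} + y + 3}, which equals f(y).

An antiderivative is F(y) = \frac{- 84 y \log{\left(y - \frac{3}{2} \right)} + 75 y \log{\left(y - 1 \right)} + 9 y \log{\left(y + 1 \right)} - 84 \log{\left(y - \frac{3}{2} \right)} + 75 \log{\left(y - 1 \right)} + 9 \log{\left(y + 1 \right)} - 10}{50 y + 50}.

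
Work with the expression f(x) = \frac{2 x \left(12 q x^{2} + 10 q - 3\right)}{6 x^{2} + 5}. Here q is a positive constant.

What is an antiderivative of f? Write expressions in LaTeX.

Differentiate the proposed F(x) back; it has to land on f(x) exactly.
Check: d/dx[2 q x^{2} - \frac{\log{\left(3 x^{2} + \frac{5}{2} \right)}}{2}] = \frac{24 q x^{3} + 20 q x - 6 x}{6 x^{2} + 5}, which equals f(x).

An antiderivative is F(x) = 2 q x^{2} - \frac{\log{\left(3 x^{2} + \frac{5}{2} \right)}}{2}.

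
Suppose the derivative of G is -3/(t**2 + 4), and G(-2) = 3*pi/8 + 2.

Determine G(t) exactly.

The proposed G(t) is checked by its d/dt: the result must match the given G'(t).
A general antiderivative is -3*atan(t/2)/2 + C.
The condition gives C = 3*pi/8 + 2 - (3*pi/8) = 2.
So G(t) = 2 - 3*atan(t/2)/2.
Check: d/dt[2 - 3*atan(t/2)/2] = -3/(t**2 + 4) = G'(t).

G(t) = 2 - 3*atan(t/2)/2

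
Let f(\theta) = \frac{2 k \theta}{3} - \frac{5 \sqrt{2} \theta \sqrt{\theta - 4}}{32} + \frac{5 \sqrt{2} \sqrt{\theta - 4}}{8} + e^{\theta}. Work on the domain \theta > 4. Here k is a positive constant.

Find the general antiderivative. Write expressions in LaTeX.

F(\theta) = \frac{16 k \theta^{2} - 3 \sqrt{2} \left(\theta - 4\right)^{\frac{5}{2}} + 48 e^{\theta}}{48} + C

Integrate term by term and add the pieces.
Check: d/d\theta[\frac{16 k \theta^{2} - 3 \sqrt{2} \left(\theta - 4\right)^{\frac{5}{2}} + 48 e^{\theta}}{48}] = \frac{2 k \theta}{3} - \frac{5 \sqrt{2} \theta \sqrt{\theta - 4}}{32} + \frac{5 \sqrt{2} \sqrt{\theta - 4}}{8} + e^{\theta} = f(\theta).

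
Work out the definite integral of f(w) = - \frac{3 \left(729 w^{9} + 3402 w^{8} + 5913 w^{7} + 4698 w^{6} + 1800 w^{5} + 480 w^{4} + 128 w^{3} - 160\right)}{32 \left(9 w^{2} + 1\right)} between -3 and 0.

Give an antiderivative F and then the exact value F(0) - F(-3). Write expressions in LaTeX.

Antiderivative: F(w) = - \frac{243 w^{8}}{256} - \frac{81 w^{7}}{16} - \frac{81 w^{6}}{8} - 9 w^{5} - 3 w^{4} + 5 \operatorname{atan}{\left(3 w \right)}; value = 5 \operatorname{atan}{\left(9 \right)} + \frac{151875}{256}

A candidate is checked by its d/dw: the result must match f(w).
F(w) = - \frac{243 w^{8}}{256} - \frac{81 w^{7}}{16} - \frac{81 w^{6}}{8} - 9 w^{5} - 3 w^{4} + 5 \operatorname{atan}{\left(3 w \right)} is an antiderivative of f.
Check: d/dw[- \frac{243 w^{8}}{256} - \frac{81 w^{7}}{16} - \frac{81 w^{6}}{8} - 9 w^{5} - 3 w^{4} + 5 \operatorname{atan}{\left(3 w \right)}] = \frac{- 2187 w^{9} - 10206 w^{8} - 17739 w^{7} - 14094 w^{6} - 5400 w^{5} - 1440 w^{4} - 384 w^{3} + 480}{288 w^{2} + 32}, which equals f(w).
F(0) = 0; F(-3) = - \frac{151875}{256} - 5 \operatorname{atan}{\left(9 \right)}.
Integral = F(0) - F(-3) = 5 \operatorname{atan}{\left(9 \right)} + \frac{151875}{256}.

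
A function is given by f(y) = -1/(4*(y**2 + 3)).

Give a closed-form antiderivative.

For F(y) to be correct the identity F'(y) - f(y) = 0 must hold.
Check: d/dy[-sqrt(3)*atan(sqrt(3)*y/3)/12] = -1/(4*y**2 + 12), which equals f(y).

An antiderivative is F(y) = -sqrt(3)*atan(sqrt(3)*y/3)/12.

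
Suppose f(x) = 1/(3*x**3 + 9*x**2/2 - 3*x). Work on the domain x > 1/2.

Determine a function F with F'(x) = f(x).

The denominator factors as 3*x*(x + 2)*(2*x - 1); partial fractions split f into directly integrable pieces: 8/(15*(2*x - 1)) + 1/(15*(x + 2)) - 1/(3*x).
Check: d/dx[-log(x)/3 + 4*log(x - 1/2)/15 + log(x + 2)/15] = 2/(6*x**3 + 9*x**2 - 6*x), which equals f(x).

An antiderivative is F(x) = -log(x)/3 + 4*log(x - 1/2)/15 + log(x + 2)/15.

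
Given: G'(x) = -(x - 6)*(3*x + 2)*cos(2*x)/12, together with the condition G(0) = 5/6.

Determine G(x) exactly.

G(x) = -x**2*sin(2*x)/8 + 2*x*sin(2*x)/3 - x*cos(2*x)/8 + 9*sin(2*x)/16 + cos(2*x)/3 + 1/2

Since d/dx undoes antidifferentiation here, G(x) must give back the stated G'(x).
A general antiderivative is -x**2*sin(2*x)/8 + 2*x*sin(2*x)/3 - x*cos(2*x)/8 + 9*sin(2*x)/16 + cos(2*x)/3 + C.
The condition gives C = 5/6 - (1/3) = 1/2.
So G(x) = -x**2*sin(2*x)/8 + 2*x*sin(2*x)/3 - x*cos(2*x)/8 + 9*sin(2*x)/16 + cos(2*x)/3 + 1/2.
Check: d/dx[-x**2*sin(2*x)/8 + 2*x*sin(2*x)/3 - x*cos(2*x)/8 + 9*sin(2*x)/16 + cos(2*x)/3 + 1/2] = -x**2*cos(2*x)/4 + 4*x*cos(2*x)/3 + cos(2*x), which equals G'(x).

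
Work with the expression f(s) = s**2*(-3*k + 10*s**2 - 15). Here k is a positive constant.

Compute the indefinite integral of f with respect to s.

Since d/ds undoes antidifferentiation here, F'(s) = f(s) is required of F(s).
Check: d/ds[s**3*(-k + 2*s**2 - 5)] = -3*k*s**2 + 10*s**4 - 15*s**2, which equals f(s).

F(s) = s**3*(-k + 2*s**2 - 5) + C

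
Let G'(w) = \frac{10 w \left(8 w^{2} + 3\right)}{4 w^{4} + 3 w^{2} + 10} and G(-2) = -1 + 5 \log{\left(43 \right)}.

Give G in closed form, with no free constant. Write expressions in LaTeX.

G'(w) matches the chain-rule pattern g'(h)*h' with inner function h(w) = 2 w^{4} + \frac{3 w^{2}}{2} + 5; substituting u = h(w) collapses the integral.
A general antiderivative is 5 \log{\left(2 w^{4} + \frac{3 w^{2}}{2} + 5 \right)} + C.
The condition gives C = -1 + 5 \log{\left(43 \right)} - (5 \log{\left(43 \right)}) = -1.
So G(w) = 5 \log{\left(2 w^{4} + \frac{3 w^{2}}{2} + 5 \right)} - 1.
Check: d/dw[5 \log{\left(2 w^{4} + \frac{3 w^{2}}{2} + 5 \right)} - 1] = \frac{80 w^{3} + 30 w}{4 w^{4} + 3 w^{2} + 10}, which equals G'(w).

G(w) = 5 \log{\left(2 w^{4} + \frac{3 w^{2}}{2} + 5 \right)} - 1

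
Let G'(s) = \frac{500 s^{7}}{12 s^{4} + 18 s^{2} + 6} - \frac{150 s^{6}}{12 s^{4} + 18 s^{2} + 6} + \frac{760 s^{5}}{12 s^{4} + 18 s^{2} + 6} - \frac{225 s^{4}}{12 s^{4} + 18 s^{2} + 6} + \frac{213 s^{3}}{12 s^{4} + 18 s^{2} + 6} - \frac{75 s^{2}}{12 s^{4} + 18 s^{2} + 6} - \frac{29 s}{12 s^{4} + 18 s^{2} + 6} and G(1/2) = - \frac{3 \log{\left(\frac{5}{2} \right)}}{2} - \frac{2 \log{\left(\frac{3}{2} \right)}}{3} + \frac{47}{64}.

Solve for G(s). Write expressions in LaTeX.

The integrand splits into summands that can be handled one at a time.
A general antiderivative is \frac{5 \left(\frac{5 s^{2}}{2} - \frac{s}{2}\right)^{2}}{3} - \frac{2 \log{\left(2 s^{2} + 1 \right)}}{3} - \frac{3 \log{\left(2 s^{2} + 2 \right)}}{2} + C.
The condition gives C = - \frac{3 \log{\left(\frac{5}{2} \right)}}{2} - \frac{2 \log{\left(\frac{3}{2} \right)}}{3} + \frac{47}{64} - (- \frac{3 \log{\left(\frac{5}{2} \right)}}{2} - \frac{2 \log{\left(\frac{3}{2} \right)}}{3} + \frac{15}{64}) = \frac{1}{2}.
So G(s) = \frac{125 s^{4}}{12} - \frac{25 s^{3}}{6} + \frac{5 s^{2}}{12} - \frac{2 \log{\left(2 s^{2} + 1 \right)}}{3} - \frac{3 \log{\left(2 s^{2} + 2 \right)}}{2} + \frac{1}{2}.
Check: d/ds[\frac{125 s^{4}}{12} - \frac{25 s^{3}}{6} + \frac{5 s^{2}}{12} - \frac{2 \log{\left(2 s^{2} + 1 \right)}}{3} - \frac{3 \log{\left(2 s^{2} + 2 \right)}}{2} + \frac{1}{2}] = \frac{500 s^{7} - 150 s^{6} + 760 s^{5} - 225 s^{4} + 213 s^{3} - 75 s^{2} - 29 s}{12 s^{4} + 18 s^{2} + 6}, which equals G'(s).

G(s) = \frac{125 s^{4}}{12} - \frac{25 s^{3}}{6} + \frac{5 s^{2}}{12} - \frac{2 \log{\left(2 s^{2} + 1 \right)}}{3} - \frac{3 \log{\left(2 s^{2} + 2 \right)}}{2} + \frac{1}{2}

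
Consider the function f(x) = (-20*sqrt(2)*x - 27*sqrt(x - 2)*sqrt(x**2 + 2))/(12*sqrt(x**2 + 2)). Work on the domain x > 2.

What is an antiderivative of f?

An antiderivative is F(x) = -3*x*sqrt(x - 2)/2 + 3*sqrt(x - 2) - 5*sqrt(2*x**2 + 4)/3.

Any candidate F(x) must reproduce f(x) exactly when differentiated.
Check: d/dx[-3*x*sqrt(x - 2)/2 + 3*sqrt(x - 2) - 5*sqrt(2*x**2 + 4)/3] = (-20*sqrt(2)*x*sqrt(x - 2) - 27*x*sqrt(x**2 + 2) + 54*sqrt(x**2 + 2))/(12*sqrt(x - 2)*sqrt(x**2 + 2)), which equals f(x).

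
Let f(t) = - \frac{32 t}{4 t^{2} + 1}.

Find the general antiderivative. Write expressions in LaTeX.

f matches the chain-rule pattern g'(h)*h' with inner function h(t) = 4 t^{2} + 1; substituting u = h(t) collapses the integral.
Check: d/dt[- 4 \log{\left(4 t^{2} + 1 \right)}] = - \frac{32 t}{4 t^{2} + 1} = f(t).

F(t) = - 4 \log{\left(4 t^{2} + 1 \right)} + C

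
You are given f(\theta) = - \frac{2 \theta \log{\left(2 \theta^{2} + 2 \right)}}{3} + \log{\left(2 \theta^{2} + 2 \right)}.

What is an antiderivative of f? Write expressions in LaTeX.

Integrate term by term and add the pieces.
Check: d/d\theta[\frac{- \theta^{2} \log{\left(2 \theta^{2} + 2 \right)} + \theta^{2} + 3 \theta \log{\left(2 \theta^{2} + 2 \right)} - 6 \theta - \log{\left(\theta^{2} + 1 \right)} + 6 \operatorname{atan}{\left(\theta \right)}}{3}] = - \frac{2 \theta \log{\left(\theta^{2} + 1 \right)}}{3} - \frac{2 \theta \log{\left(2 \right)}}{3} + \log{\left(\theta^{2} + 1 \right)} + \log{\left(2 \right)}, which equals f(\theta).

An antiderivative is F(\theta) = \frac{- \theta^{2} \log{\left(2 \theta^{2} + 2 \right)} + \theta^{2} + 3 \theta \log{\left(2 \theta^{2} + 2 \right)} - 6 \theta - \log{\left(\theta^{2} + 1 \right)} + 6 \operatorname{atan}{\left(\theta \right)}}{3}.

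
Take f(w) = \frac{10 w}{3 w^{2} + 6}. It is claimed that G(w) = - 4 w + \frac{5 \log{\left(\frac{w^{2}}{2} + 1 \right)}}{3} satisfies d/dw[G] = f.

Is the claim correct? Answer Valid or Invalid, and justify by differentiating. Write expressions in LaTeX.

Invalid: d/dw[G] - f = -4, which is not 0.

d/dw[G] = \frac{- 12 w^{2} + 10 w - 24}{3 w^{2} + 6}
d/dw[G] - f(w) = -4 != 0.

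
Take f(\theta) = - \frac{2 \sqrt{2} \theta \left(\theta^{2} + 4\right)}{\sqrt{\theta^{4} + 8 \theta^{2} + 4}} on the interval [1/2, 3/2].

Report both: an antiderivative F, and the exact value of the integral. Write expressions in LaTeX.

Antiderivative: F(\theta) = - \sqrt{2} \sqrt{\theta^{4} + 8 \theta^{2} + 4}; value = - \frac{\sqrt{866}}{4} + \frac{\sqrt{194}}{4}

f matches the chain-rule pattern g'(h)*h' with inner function h(\theta) = \frac{\theta^{4}}{2} + 4 \theta^{2} + 2; substituting u = h(\theta) collapses the integral.
F(\theta) = - \sqrt{2} \sqrt{\theta^{4} + 8 \theta^{2} + 4} is an antiderivative of f.
Check: d/d\theta[- \sqrt{2} \sqrt{\theta^{4} + 8 \theta^{2} + 4}] = \frac{- 2 \sqrt{2} \theta^{3} - 8 \sqrt{2} \theta}{\sqrt{\theta^{4} + 8 \theta^{2} + 4}}, which equals f(\theta).
F(3/2) = - \frac{\sqrt{866}}{4}; F(1/2) = - \frac{\sqrt{194}}{4}.
Integral = F(3/2) - F(1/2) = - \frac{\sqrt{866}}{4} + \frac{\sqrt{194}}{4}.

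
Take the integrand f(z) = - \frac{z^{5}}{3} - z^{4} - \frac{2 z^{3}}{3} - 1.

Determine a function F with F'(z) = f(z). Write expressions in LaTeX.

An antiderivative is F(z) = - \frac{z^{6}}{18} - \frac{z^{5}}{5} - \frac{z^{4}}{6} - z.

Integrate term by term and add the pieces.
Check: d/dz[- \frac{z^{6}}{18} - \frac{z^{5}}{5} - \frac{z^{4}}{6} - z] = - \frac{z^{5}}{3} - z^{4} - \frac{2 z^{3}}{3} - 1 = f(z).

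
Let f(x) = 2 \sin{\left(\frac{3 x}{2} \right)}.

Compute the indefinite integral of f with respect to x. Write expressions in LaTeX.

Any candidate F(x) must reproduce f(x) exactly when differentiated.
Check: d/dx[- \frac{4 \cos{\left(\frac{3 x}{2} \right)}}{3}] = 2 \sin{\left(\frac{3 x}{2} \right)} = f(x).

F(x) = - \frac{4 \cos{\left(\frac{3 x}{2} \right)}}{3} + C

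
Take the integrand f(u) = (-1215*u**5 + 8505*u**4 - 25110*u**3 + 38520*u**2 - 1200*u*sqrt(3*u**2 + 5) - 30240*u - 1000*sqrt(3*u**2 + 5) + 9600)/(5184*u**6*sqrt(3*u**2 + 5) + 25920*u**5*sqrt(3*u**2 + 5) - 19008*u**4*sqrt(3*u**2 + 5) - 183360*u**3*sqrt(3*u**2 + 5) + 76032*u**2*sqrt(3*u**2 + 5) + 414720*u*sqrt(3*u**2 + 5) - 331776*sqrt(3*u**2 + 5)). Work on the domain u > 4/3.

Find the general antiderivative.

F(u) = (135*u**2*sqrt(3*u**2 + 5) - 360*u*sqrt(3*u**2 + 5) + 240*sqrt(3*u**2 + 5) + 100)/(1728*u**4 + 5760*u**3 - 9024*u**2 - 23040*u + 27648) + C

Recognize the product-rule pattern: f = v'r + vr' with v = 5/(4*(2*u + 6)**2), r = sqrt(3*u**2 + 5)/4 + 5/(3*(3*u - 4)**2), so integration by parts undoes it.
Check: d/du[(135*u**2*sqrt(3*u**2 + 5) - 360*u*sqrt(3*u**2 + 5) + 240*sqrt(3*u**2 + 5) + 100)/(1728*u**4 + 5760*u**3 - 9024*u**2 - 23040*u + 27648)] = (-1215*u**5 + 8505*u**4 - 25110*u**3 + 38520*u**2 - 1200*u*sqrt(3*u**2 + 5) - 30240*u - 1000*sqrt(3*u**2 + 5) + 9600)/(5184*u**6*sqrt(3*u**2 + 5) + 25920*u**5*sqrt(3*u**2 + 5) - 19008*u**4*sqrt(3*u**2 + 5) - 183360*u**3*sqrt(3*u**2 + 5) + 76032*u**2*sqrt(3*u**2 + 5) + 414720*u*sqrt(3*u**2 + 5) - 331776*sqrt(3*u**2 + 5)) = f(u).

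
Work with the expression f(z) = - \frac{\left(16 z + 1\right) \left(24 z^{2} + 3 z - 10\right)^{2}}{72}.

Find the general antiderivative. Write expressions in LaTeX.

F(z) = - \frac{64 z^{6}}{3} - 8 z^{5} + \frac{77 z^{4}}{3} + \frac{53 z^{3}}{8} - \frac{385 z^{2}}{36} - \frac{25 z}{18} + C

The substitution u = - 4 z^{2} - \frac{z}{2} + \frac{5}{3} works: f is exactly (dF/du)*(du/dz) for that inner function.
Check: d/dz[- \frac{64 z^{6}}{3} - 8 z^{5} + \frac{77 z^{4}}{3} + \frac{53 z^{3}}{8} - \frac{385 z^{2}}{36} - \frac{25 z}{18}] = - 128 z^{5} - 40 z^{4} + \frac{308 z^{3}}{3} + \frac{159 z^{2}}{8} - \frac{385 z}{18} - \frac{25}{18}, which equals f(z).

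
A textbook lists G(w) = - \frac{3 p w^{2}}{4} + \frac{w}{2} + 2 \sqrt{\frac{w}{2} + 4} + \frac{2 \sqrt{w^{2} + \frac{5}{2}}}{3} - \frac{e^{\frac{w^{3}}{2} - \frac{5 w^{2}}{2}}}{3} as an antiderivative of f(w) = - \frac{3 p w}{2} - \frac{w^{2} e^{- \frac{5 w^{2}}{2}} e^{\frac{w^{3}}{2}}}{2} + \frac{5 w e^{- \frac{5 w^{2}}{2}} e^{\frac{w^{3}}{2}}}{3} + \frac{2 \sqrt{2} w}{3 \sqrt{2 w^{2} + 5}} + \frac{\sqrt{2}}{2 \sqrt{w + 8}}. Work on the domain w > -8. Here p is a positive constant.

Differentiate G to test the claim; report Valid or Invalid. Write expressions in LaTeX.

d/dw[G] = \frac{- 9 p w \sqrt{w + 8} \sqrt{2 w^{2} + 5} - 3 w^{2} \sqrt{w + 8} \sqrt{2 w^{2} + 5} e^{- \frac{5 w^{2}}{2}} e^{\frac{w^{3}}{2}} + 10 w \sqrt{w + 8} \sqrt{2 w^{2} + 5} e^{- \frac{5 w^{2}}{2}} e^{\frac{w^{3}}{2}} + 4 \sqrt{2} w \sqrt{w + 8} + 3 \sqrt{w + 8} \sqrt{2 w^{2} + 5} + 3 \sqrt{2} \sqrt{2 w^{2} + 5}}{6 \sqrt{w + 8} \sqrt{2 w^{2} + 5}}
d/dw[G] - f(w) = \frac{1}{2} != 0.

Invalid: d/dw[G] - f = \frac{1}{2}, which is not 0.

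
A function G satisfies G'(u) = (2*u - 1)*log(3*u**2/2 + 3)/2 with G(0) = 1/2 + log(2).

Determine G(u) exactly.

Any candidate G(u) must reproduce the stated G'(u) exactly.
A general antiderivative is -u**2/2 + u + (u**2/2 - u/2)*log(3*u**2/2 + 3) + log(u**2 + 2) - sqrt(2)*atan(sqrt(2)*u/2) + C.
The condition gives C = 1/2 + log(2) - (log(2)) = 1/2.
So G(u) = -u**2/2 + u + (u**2/2 - u/2)*log(3*u**2/2 + 3) + log(u**2 + 2) - sqrt(2)*atan(sqrt(2)*u/2) + 1/2.
Check: d/du[-u**2/2 + u + (u**2/2 - u/2)*log(3*u**2/2 + 3) + log(u**2 + 2) - sqrt(2)*atan(sqrt(2)*u/2) + 1/2] = u*log(u**2/2 + 1) + u*log(3) - log(u**2/2 + 1)/2 - log(3)/2, which equals G'(u).

G(u) = -u**2/2 + u + (u**2/2 - u/2)*log(3*u**2/2 + 3) + log(u**2 + 2) - sqrt(2)*atan(sqrt(2)*u/2) + 1/2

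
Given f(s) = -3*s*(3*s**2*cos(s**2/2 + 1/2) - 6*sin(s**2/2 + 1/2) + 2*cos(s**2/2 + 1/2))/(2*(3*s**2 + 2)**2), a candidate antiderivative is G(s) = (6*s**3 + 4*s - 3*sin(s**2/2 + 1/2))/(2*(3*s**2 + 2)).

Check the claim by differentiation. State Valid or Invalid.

Invalid: d/ds[G] - f = 1, which is not 0.

d/ds[G] = (18*s**4 - 9*s**3*cos(s**2/2 + 1/2) + 24*s**2 + 18*s*sin(s**2/2 + 1/2) - 6*s*cos(s**2/2 + 1/2) + 8)/(18*s**4 + 24*s**2 + 8)
d/ds[G] - f(s) = 1 != 0.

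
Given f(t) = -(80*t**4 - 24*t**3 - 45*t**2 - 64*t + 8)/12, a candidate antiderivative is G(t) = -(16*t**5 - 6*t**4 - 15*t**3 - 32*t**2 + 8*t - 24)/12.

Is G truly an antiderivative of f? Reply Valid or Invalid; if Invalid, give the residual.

d/dt[G] = -20*t**4/3 + 2*t**3 + 15*t**2/4 + 16*t/3 - 2/3
This equals f(t) exactly, so the claim holds.

Valid - differentiating G returns exactly f.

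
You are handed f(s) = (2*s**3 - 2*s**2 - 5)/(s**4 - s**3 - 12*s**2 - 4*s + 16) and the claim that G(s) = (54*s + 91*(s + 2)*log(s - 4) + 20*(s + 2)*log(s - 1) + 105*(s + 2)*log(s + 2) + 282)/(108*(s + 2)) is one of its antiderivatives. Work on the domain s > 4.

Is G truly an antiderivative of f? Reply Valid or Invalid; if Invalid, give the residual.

Valid - the claim checks out under differentiation.

d/ds[G] = (2*s**3 - 2*s**2 - 5)/(s**4 - s**3 - 12*s**2 - 4*s + 16)
This equals f(s) exactly, so the claim holds.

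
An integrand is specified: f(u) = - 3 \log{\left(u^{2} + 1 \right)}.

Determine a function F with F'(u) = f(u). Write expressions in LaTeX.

An antiderivative F(u) passes only if d/du[F] lands on f(u) exactly.
Check: d/du[- 3 u \log{\left(u^{2} + 1 \right)} + 6 u - 6 \operatorname{atan}{\left(u \right)}] = - 3 \log{\left(u^{2} + 1 \right)} = f(u).

An antiderivative is F(u) = - 3 u \log{\left(u^{2} + 1 \right)} + 6 u - 6 \operatorname{atan}{\left(u \right)}.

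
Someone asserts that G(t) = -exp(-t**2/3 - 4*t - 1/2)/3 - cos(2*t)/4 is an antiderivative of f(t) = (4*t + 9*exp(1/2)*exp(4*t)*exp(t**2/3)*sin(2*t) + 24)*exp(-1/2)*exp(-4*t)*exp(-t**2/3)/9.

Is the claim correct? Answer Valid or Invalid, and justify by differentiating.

Invalid: d/dt[G] - f = (-4*t*exp(1/2) - 9*exp(1)*exp(4*t)*exp(t**2/3)*sin(2*t) - 24*exp(1/2))*exp(-1)*exp(-4*t)*exp(-t**2/3)/18, which is not 0.

d/dt[G] = (4*t + 9*exp(1/2)*exp(4*t)*exp(t**2/3)*sin(2*t) + 24)*exp(-1/2)*exp(-4*t)*exp(-t**2/3)/18
d/dt[G] - f(t) = (-4*t*exp(1/2) - 9*exp(1)*exp(4*t)*exp(t**2/3)*sin(2*t) - 24*exp(1/2))*exp(-1)*exp(-4*t)*exp(-t**2/3)/18 != 0.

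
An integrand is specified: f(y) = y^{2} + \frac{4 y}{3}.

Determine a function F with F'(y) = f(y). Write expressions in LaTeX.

An antiderivative is F(y) = \frac{y^{2} \left(y + 2\right)}{3}.

Integrate term by term and add the pieces.
Check: d/dy[\frac{y^{2} \left(y + 2\right)}{3}] = y^{2} + \frac{4 y}{3} = f(y).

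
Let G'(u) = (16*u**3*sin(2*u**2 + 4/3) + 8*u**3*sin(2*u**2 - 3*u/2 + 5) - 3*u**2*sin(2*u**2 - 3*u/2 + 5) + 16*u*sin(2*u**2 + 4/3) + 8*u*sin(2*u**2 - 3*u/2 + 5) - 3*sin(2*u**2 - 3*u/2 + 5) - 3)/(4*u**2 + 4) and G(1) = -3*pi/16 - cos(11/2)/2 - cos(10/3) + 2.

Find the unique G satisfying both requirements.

G(u) = -cos(2*u**2 + 4/3) - cos(2*u**2 - 3*u/2 + 5)/2 - 3*atan(u)/4 + 2

For G(u) to be correct, d/du[G] must agree with the stated G'(u) identically.
A general antiderivative is -cos(2*u**2 + 4/3) - cos(2*u**2 - 3*u/2 + 5)/2 - 3*atan(u)/4 + C.
The condition gives C = -3*pi/16 - cos(11/2)/2 - cos(10/3) + 2 - (-3*pi/16 - cos(11/2)/2 - cos(10/3)) = 2.
So G(u) = -cos(2*u**2 + 4/3) - cos(2*u**2 - 3*u/2 + 5)/2 - 3*atan(u)/4 + 2.
Check: d/du[-cos(2*u**2 + 4/3) - cos(2*u**2 - 3*u/2 + 5)/2 - 3*atan(u)/4 + 2] = (16*u**3*sin(2*u**2 + 4/3) + 8*u**3*sin(2*u**2 - 3*u/2 + 5) - 3*u**2*sin(2*u**2 - 3*u/2 + 5) + 16*u*sin(2*u**2 + 4/3) + 8*u*sin(2*u**2 - 3*u/2 + 5) - 3*sin(2*u**2 - 3*u/2 + 5) - 3)/(4*u**2 + 4) = G'(u).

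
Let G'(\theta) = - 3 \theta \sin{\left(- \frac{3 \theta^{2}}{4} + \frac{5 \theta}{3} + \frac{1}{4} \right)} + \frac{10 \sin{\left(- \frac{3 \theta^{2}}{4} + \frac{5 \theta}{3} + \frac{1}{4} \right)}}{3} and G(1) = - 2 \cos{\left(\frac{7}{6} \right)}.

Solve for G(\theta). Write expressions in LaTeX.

G(\theta) = - 2 \cos{\left(- \frac{3 \theta^{2}}{4} + \frac{5 \theta}{3} + \frac{1}{4} \right)}

G'(\theta) matches the chain-rule pattern g'(h)*h' with inner function h(\theta) = - \frac{3 \theta^{2}}{4} + \frac{5 \theta}{3} + \frac{1}{4}; substituting u = h(\theta) collapses the integral.
A general antiderivative is - 2 \cos{\left(- \frac{3 \theta^{2}}{4} + \frac{5 \theta}{3} + \frac{1}{4} \right)} + C.
The condition gives C = - 2 \cos{\left(\frac{7}{6} \right)} - (- 2 \cos{\left(\frac{7}{6} \right)}) = 0.
So G(\theta) = - 2 \cos{\left(- \frac{3 \theta^{2}}{4} + \frac{5 \theta}{3} + \frac{1}{4} \right)}.
Check: d/d\theta[- 2 \cos{\left(- \frac{3 \theta^{2}}{4} + \frac{5 \theta}{3} + \frac{1}{4} \right)}] = - 3 \theta \sin{\left(- \frac{3 \theta^{2}}{4} + \frac{5 \theta}{3} + \frac{1}{4} \right)} + \frac{10 \sin{\left(- \frac{3 \theta^{2}}{4} + \frac{5 \theta}{3} + \frac{1}{4} \right)}}{3} = G'(\theta).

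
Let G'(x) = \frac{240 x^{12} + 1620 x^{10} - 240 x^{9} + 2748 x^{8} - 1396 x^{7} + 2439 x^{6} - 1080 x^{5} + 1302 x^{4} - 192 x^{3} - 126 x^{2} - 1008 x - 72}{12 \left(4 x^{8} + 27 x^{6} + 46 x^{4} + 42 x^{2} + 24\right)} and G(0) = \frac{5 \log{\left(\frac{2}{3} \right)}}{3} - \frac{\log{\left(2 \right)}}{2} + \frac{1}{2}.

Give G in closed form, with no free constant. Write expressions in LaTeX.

The proposed G(x) is checked by its d/dx: the result must match the given G'(x).
A general antiderivative is x^{5} - \frac{5 x^{2}}{2} - \frac{x}{4} - \frac{\log{\left(\frac{x^{4}}{3} + 2 x^{2} + 2 \right)}}{2} + \frac{5 \log{\left(\frac{2 x^{4}}{3} + \frac{x^{2}}{2} + \frac{2}{3} \right)}}{3} + C.
The condition gives C = \frac{5 \log{\left(\frac{2}{3} \right)}}{3} - \frac{\log{\left(2 \right)}}{2} + \frac{1}{2} - (\frac{5 \log{\left(\frac{2}{3} \right)}}{3} - \frac{\log{\left(2 \right)}}{2}) = \frac{1}{2}.
So G(x) = x^{5} - \frac{5 x^{2}}{2} - \frac{x}{4} - \frac{\log{\left(\frac{x^{4}}{3} + 2 x^{2} + 2 \right)}}{2} + \frac{5 \log{\left(4 x^{4} + 3 x^{2} + 4 \right)}}{3} - \frac{5 \log{\left(6 \right)}}{3} + \frac{1}{2}.
Check: d/dx[x^{5} - \frac{5 x^{2}}{2} - \frac{x}{4} - \frac{\log{\left(\frac{x^{4}}{3} + 2 x^{2} + 2 \right)}}{2} + \frac{5 \log{\left(4 x^{4} + 3 x^{2} + 4 \right)}}{3} - \frac{5 \log{\left(6 \right)}}{3} + \frac{1}{2}] = \frac{240 x^{12} + 1620 x^{10} - 240 x^{9} + 2748 x^{8} - 1396 x^{7} + 2439 x^{6} - 1080 x^{5} + 1302 x^{4} - 192 x^{3} - 126 x^{2} - 1008 x - 72}{48 x^{8} + 324 x^{6} + 552 x^{4} + 504 x^{2} + 288}, which equals G'(x).

G(x) = x^{5} - \frac{5 x^{2}}{2} - \frac{x}{4} - \frac{\log{\left(\frac{x^{4}}{3} + 2 x^{2} + 2 \right)}}{2} + \frac{5 \log{\left(4 x^{4} + 3 x^{2} + 4 \right)}}{3} - \frac{5 \log{\left(6 \right)}}{3} + \frac{1}{2}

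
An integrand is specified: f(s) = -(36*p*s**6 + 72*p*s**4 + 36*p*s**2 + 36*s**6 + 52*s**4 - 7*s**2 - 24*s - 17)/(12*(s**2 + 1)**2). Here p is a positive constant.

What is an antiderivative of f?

Check any antiderivative F(s) by computing F'(s) and comparing it with f(s).
Check: d/ds[(-12*p*s**3*(s**2 + 1) - 12*s**3*(s**2 + 1) + 12*s**2 + 20*s*(s**2 + 1) - 3*s)/(12*(s**2 + 1))] = (-36*p*s**6 - 72*p*s**4 - 36*p*s**2 - 36*s**6 - 52*s**4 + 7*s**2 + 24*s + 17)/(12*s**4 + 24*s**2 + 12), which equals f(s).

An antiderivative is F(s) = (-12*p*s**3*(s**2 + 1) - 12*s**3*(s**2 + 1) + 12*s**2 + 20*s*(s**2 + 1) - 3*s)/(12*(s**2 + 1)).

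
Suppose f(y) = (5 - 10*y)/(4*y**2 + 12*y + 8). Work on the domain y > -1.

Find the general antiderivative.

F(y) = 15*log(y + 1)/4 - 25*log(y + 2)/4 + C

The denominator factors as 4*(y + 1)*(y + 2); partial fractions split f into directly integrable pieces: -25/(4*(y + 2)) + 15/(4*(y + 1)).
Check: d/dy[15*log(y + 1)/4 - 25*log(y + 2)/4] = (5 - 10*y)/(4*y**2 + 12*y + 8) = f(y).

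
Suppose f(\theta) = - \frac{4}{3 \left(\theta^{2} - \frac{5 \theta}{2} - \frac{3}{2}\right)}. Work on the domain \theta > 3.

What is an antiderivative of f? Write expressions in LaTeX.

The denominator factors as 3 \left(\theta - 3\right) \left(2 \theta + 1\right); partial fractions split f into directly integrable pieces: \frac{16}{21 \left(2 \theta + 1\right)} - \frac{8}{21 \left(\theta - 3\right)}.
Check: d/d\theta[\frac{8 \left(- \log{\left(\theta - 3 \right)} + \log{\left(\theta + \frac{1}{2} \right)}\right)}{21}] = - \frac{8}{6 \theta^{2} - 15 \theta - 9}, which equals f(\theta).

An antiderivative is F(\theta) = \frac{8 \left(- \log{\left(\theta - 3 \right)} + \log{\left(\theta + \frac{1}{2} \right)}\right)}{21}.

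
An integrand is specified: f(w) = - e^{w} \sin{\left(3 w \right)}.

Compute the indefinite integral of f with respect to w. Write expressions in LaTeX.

F(w) = \frac{\left(- \sin{\left(3 w \right)} + 3 \cos{\left(3 w \right)}\right) e^{w}}{10} + C

Any candidate F(w) must reproduce f(w) exactly when differentiated.
Check: d/dw[\frac{\left(- \sin{\left(3 w \right)} + 3 \cos{\left(3 w \right)}\right) e^{w}}{10}] = - e^{w} \sin{\left(3 w \right)} = f(w).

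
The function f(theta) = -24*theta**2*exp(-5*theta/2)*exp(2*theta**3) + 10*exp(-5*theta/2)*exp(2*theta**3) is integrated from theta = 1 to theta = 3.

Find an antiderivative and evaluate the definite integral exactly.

f matches the chain-rule pattern g'(h)*h' with inner function h(theta) = 2*theta**3 - 5*theta/2; substituting u = h(theta) collapses the integral.
F(theta) = -4*exp(-5*theta/2)*exp(2*theta**3) is an antiderivative of f.
Check: d/dtheta[-4*exp(-5*theta/2)*exp(2*theta**3)] = (-24*theta**2*exp(2*theta**3) + 10*exp(2*theta**3))*exp(-5*theta/2), which equals f(theta).
F(3) = -4*exp(93/2); F(1) = -4*exp(-1/2).
Integral = F(3) - F(1) = -4*exp(93/2) + 4*exp(-1/2).

Antiderivative: F(theta) = -4*exp(-5*theta/2)*exp(2*theta**3); value = -4*exp(93/2) + 4*exp(-1/2)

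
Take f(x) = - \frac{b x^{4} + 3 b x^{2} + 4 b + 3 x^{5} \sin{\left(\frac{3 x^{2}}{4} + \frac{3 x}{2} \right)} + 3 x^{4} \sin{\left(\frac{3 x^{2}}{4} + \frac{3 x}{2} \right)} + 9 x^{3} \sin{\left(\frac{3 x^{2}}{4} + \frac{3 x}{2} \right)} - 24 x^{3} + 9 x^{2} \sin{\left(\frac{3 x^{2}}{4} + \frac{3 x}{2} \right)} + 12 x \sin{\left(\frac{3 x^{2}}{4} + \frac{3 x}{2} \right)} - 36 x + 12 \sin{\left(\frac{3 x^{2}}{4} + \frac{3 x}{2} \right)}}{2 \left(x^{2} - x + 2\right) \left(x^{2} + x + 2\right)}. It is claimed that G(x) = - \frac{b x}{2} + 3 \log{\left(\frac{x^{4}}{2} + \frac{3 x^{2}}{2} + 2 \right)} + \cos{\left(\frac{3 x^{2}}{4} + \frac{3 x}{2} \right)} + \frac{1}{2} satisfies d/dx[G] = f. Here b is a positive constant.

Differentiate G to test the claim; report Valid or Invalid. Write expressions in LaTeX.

Valid. The derivative of G reproduces f.

d/dx[G] = \frac{- b x^{4} - 3 b x^{2} - 4 b - 3 x^{5} \sin{\left(\frac{3 x^{2}}{4} + \frac{3 x}{2} \right)} - 3 x^{4} \sin{\left(\frac{3 x^{2}}{4} + \frac{3 x}{2} \right)} - 9 x^{3} \sin{\left(\frac{3 x^{2}}{4} + \frac{3 x}{2} \right)} + 24 x^{3} - 9 x^{2} \sin{\left(\frac{3 x^{2}}{4} + \frac{3 x}{2} \right)} - 12 x \sin{\left(\frac{3 x^{2}}{4} + \frac{3 x}{2} \right)} + 36 x - 12 \sin{\left(\frac{3 x^{2}}{4} + \frac{3 x}{2} \right)}}{2 x^{4} + 6 x^{2} + 8}
This equals f(x) exactly, so the claim holds.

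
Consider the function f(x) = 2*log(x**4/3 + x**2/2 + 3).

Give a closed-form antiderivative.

An antiderivative is F(x) = (4*x*log(x**4/3 + x**2/2 + 3) - 16*x - 3*sqrt(2)*log(x**2 - 3*sqrt(2)*x/2 + 3) + 3*sqrt(2)*log(x**2 + 3*sqrt(2)*x/2 + 3) + 2*sqrt(30)*atan(2*sqrt(30)*x/15 - sqrt(15)/5) + 2*sqrt(30)*atan(2*sqrt(30)*x/15 + sqrt(15)/5))/2.

Recover f(x) by differentiating a candidate F(x); any mismatch rules it out.
Check: d/dx[(4*x*log(x**4/3 + x**2/2 + 3) - 16*x - 3*sqrt(2)*log(x**2 - 3*sqrt(2)*x/2 + 3) + 3*sqrt(2)*log(x**2 + 3*sqrt(2)*x/2 + 3) + 2*sqrt(30)*atan(2*sqrt(30)*x/15 - sqrt(15)/5) + 2*sqrt(30)*atan(2*sqrt(30)*x/15 + sqrt(15)/5))/2] = 2*log(x**4/3 + x**2/2 + 3) = f(x).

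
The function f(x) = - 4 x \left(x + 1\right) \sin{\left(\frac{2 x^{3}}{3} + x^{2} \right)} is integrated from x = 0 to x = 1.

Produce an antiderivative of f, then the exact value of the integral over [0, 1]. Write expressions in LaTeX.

The substitution u = \frac{2 x^{3}}{3} + x^{2} works: f is exactly (dF/du)*(du/dx) for that inner function.
F(x) = 2 \cos{\left(\frac{2 x^{3}}{3} + x^{2} \right)} is an antiderivative of f.
Check: d/dx[2 \cos{\left(\frac{2 x^{3}}{3} + x^{2} \right)}] = - 4 x^{2} \sin{\left(\frac{2 x^{3}}{3} + x^{2} \right)} - 4 x \sin{\left(\frac{2 x^{3}}{3} + x^{2} \right)}, which equals f(x).
F(1) = 2 \cos{\left(\frac{5}{3} \right)}; F(0) = 2.
Integral = F(1) - F(0) = -2 + 2 \cos{\left(\frac{5}{3} \right)}.

Antiderivative: F(x) = 2 \cos{\left(\frac{2 x^{3}}{3} + x^{2} \right)}; value = -2 + 2 \cos{\left(\frac{5}{3} \right)}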